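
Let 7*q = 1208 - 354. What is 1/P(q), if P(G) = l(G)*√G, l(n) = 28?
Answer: √122/3416 ≈ 0.0032334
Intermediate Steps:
q = 122 (q = (1208 - 354)/7 = (⅐)*854 = 122)
P(G) = 28*√G
1/P(q) = 1/(28*√122) = √122/3416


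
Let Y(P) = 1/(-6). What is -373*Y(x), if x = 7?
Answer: 373/6 ≈ 62.167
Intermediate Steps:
Y(P) = -⅙
-373*Y(x) = -373*(-⅙) = 373/6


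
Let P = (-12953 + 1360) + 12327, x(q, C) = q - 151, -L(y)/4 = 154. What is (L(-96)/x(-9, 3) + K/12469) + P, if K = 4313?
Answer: 184091293/249380 ≈ 738.20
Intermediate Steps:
L(y) = -616 (L(y) = -4*154 = -616)
x(q, C) = -151 + q
P = 734 (P = -11593 + 12327 = 734)
(L(-96)/x(-9, 3) + K/12469) + P = (-616/(-151 - 9) + 4313/12469) + 734 = (-616/(-160) + 4313*(1/12469)) + 734 = (-616*(-1/160) + 4313/12469) + 734 = (77/20 + 4313/12469) + 734 = 1046373/249380 + 734 = 184091293/249380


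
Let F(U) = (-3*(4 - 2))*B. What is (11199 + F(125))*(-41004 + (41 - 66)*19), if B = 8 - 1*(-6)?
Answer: -461039085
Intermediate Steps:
B = 14 (B = 8 + 6 = 14)
F(U) = -84 (F(U) = -3*(4 - 2)*14 = -3*2*14 = -6*14 = -84)
(11199 + F(125))*(-41004 + (41 - 66)*19) = (11199 - 84)*(-41004 + (41 - 66)*19) = 11115*(-41004 - 25*19) = 11115*(-41004 - 475) = 11115*(-41479) = -461039085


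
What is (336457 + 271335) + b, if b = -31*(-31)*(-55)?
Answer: 554937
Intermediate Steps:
b = -52855 (b = 961*(-55) = -52855)
(336457 + 271335) + b = (336457 + 271335) - 52855 = 607792 - 52855 = 554937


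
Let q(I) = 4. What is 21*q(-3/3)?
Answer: 84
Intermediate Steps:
21*q(-3/3) = 21*4 = 84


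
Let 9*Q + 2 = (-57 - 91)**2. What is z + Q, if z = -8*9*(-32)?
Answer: 42638/9 ≈ 4737.6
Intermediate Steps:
z = 2304 (z = -72*(-32) = 2304)
Q = 21902/9 (Q = -2/9 + (-57 - 91)**2/9 = -2/9 + (1/9)*(-148)**2 = -2/9 + (1/9)*21904 = -2/9 + 21904/9 = 21902/9 ≈ 2433.6)
z + Q = 2304 + 21902/9 = 42638/9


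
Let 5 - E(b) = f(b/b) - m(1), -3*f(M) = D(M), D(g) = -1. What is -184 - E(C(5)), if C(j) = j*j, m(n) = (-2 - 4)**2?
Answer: -674/3 ≈ -224.67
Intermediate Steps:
f(M) = 1/3 (f(M) = -1/3*(-1) = 1/3)
m(n) = 36 (m(n) = (-6)**2 = 36)
C(j) = j**2
E(b) = 122/3 (E(b) = 5 - (1/3 - 1*36) = 5 - (1/3 - 36) = 5 - 1*(-107/3) = 5 + 107/3 = 122/3)
-184 - E(C(5)) = -184 - 1*122/3 = -184 - 122/3 = -674/3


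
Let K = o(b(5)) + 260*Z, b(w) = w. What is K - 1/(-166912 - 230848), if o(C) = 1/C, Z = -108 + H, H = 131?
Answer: 2378684353/397760 ≈ 5980.2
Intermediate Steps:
Z = 23 (Z = -108 + 131 = 23)
o(C) = 1/C
K = 29901/5 (K = 1/5 + 260*23 = 1/5 + 5980 = 29901/5 ≈ 5980.2)
K - 1/(-166912 - 230848) = 29901/5 - 1/(-166912 - 230848) = 29901/5 - 1/(-397760) = 29901/5 - 1*(-1/397760) = 29901/5 + 1/397760 = 2378684353/397760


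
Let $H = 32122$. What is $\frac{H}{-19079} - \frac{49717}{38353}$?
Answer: $- \frac{2180525709}{731736887} \approx -2.9799$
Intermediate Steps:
$\frac{H}{-19079} - \frac{49717}{38353} = \frac{32122}{-19079} - \frac{49717}{38353} = 32122 \left(- \frac{1}{19079}\right) - \frac{49717}{38353} = - \frac{32122}{19079} - \frac{49717}{38353} = - \frac{2180525709}{731736887}$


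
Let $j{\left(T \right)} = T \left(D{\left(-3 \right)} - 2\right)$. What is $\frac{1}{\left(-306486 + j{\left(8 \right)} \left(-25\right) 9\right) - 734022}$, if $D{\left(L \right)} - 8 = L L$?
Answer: $- \frac{1}{1067508} \approx -9.3676 \cdot 10^{-7}$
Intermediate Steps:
$D{\left(L \right)} = 8 + L^{2}$ ($D{\left(L \right)} = 8 + L L = 8 + L^{2}$)
$j{\left(T \right)} = 15 T$ ($j{\left(T \right)} = T \left(\left(8 + \left(-3\right)^{2}\right) - 2\right) = T \left(\left(8 + 9\right) - 2\right) = T \left(17 - 2\right) = T 15 = 15 T$)
$\frac{1}{\left(-306486 + j{\left(8 \right)} \left(-25\right) 9\right) - 734022} = \frac{1}{\left(-306486 + 15 \cdot 8 \left(-25\right) 9\right) - 734022} = \frac{1}{\left(-306486 + 120 \left(-25\right) 9\right) - 734022} = \frac{1}{\left(-306486 - 27000\right) - 734022} = \frac{1}{-333486 - 734022} = \frac{1}{-1067508} = - \frac{1}{1067508}$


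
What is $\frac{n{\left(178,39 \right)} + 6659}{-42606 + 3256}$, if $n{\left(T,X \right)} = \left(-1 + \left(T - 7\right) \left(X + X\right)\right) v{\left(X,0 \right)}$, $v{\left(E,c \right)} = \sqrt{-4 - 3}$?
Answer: $- \frac{6659}{39350} - \frac{13337 i \sqrt{7}}{39350} \approx -0.16922 - 0.89673 i$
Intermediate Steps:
$v{\left(E,c \right)} = i \sqrt{7}$ ($v{\left(E,c \right)} = \sqrt{-7} = i \sqrt{7}$)
$n{\left(T,X \right)} = i \sqrt{7} \left(-1 + 2 X \left(-7 + T\right)\right)$ ($n{\left(T,X \right)} = \left(-1 + \left(T - 7\right) \left(X + X\right)\right) i \sqrt{7} = \left(-1 + \left(-7 + T\right) 2 X\right) i \sqrt{7} = \left(-1 + 2 X \left(-7 + T\right)\right) i \sqrt{7} = i \sqrt{7} \left(-1 + 2 X \left(-7 + T\right)\right)$)
$\frac{n{\left(178,39 \right)} + 6659}{-42606 + 3256} = \frac{i \sqrt{7} \left(-1 - 546 + 2 \cdot 178 \cdot 39\right) + 6659}{-42606 + 3256} = \frac{i \sqrt{7} \left(-1 - 546 + 13884\right) + 6659}{-39350} = \left(i \sqrt{7} \cdot 13337 + 6659\right) \left(- \frac{1}{39350}\right) = \left(13337 i \sqrt{7} + 6659\right) \left(- \frac{1}{39350}\right) = \left(6659 + 13337 i \sqrt{7}\right) \left(- \frac{1}{39350}\right) = - \frac{6659}{39350} - \frac{13337 i \sqrt{7}}{39350}$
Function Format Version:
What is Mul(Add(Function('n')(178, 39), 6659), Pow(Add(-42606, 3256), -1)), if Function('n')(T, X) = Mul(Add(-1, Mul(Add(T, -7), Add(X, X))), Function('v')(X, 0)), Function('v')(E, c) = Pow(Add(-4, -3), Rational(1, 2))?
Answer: Add(Rational(-6659, 39350), Mul(Rational(-13337, 39350), I, Pow(7, Rational(1, 2)))) ≈ Add(-0.16922, Mul(-0.89673, I))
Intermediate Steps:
Function('v')(E, c) = Mul(I, Pow(7, Rational(1, 2))) (Function('v')(E, c) = Pow(-7, Rational(1, 2)) = Mul(I, Pow(7, Rational(1, 2))))
Function('n')(T, X) = Mul(I, Pow(7, Rational(1, 2)), Add(-1, Mul(2, X, Add(-7, T)))) (Function('n')(T, X) = Mul(Add(-1, Mul(Add(T, -7), Add(X, X))), Mul(I, Pow(7, Rational(1, 2)))) = Mul(Add(-1, Mul(Add(-7, T), Mul(2, X))), Mul(I, Pow(7, Rational(1, 2)))) = Mul(Add(-1, Mul(2, X, Add(-7, T))), Mul(I, Pow(7, Rational(1, 2)))) = Mul(I, Pow(7, Rational(1, 2)), Add(-1, Mul(2, X, Add(-7, T)))))
Mul(Add(Function('n')(178, 39), 6659), Pow(Add(-42606, 3256), -1)) = Mul(Add(Mul(I, Pow(7, Rational(1, 2)), Add(-1, Mul(-14, 39), Mul(2, 178, 39))), 6659), Pow(Add(-42606, 3256), -1)) = Mul(Add(Mul(I, Pow(7, Rational(1, 2)), Add(-1, -546, 13884)), 6659), Pow(-39350, -1)) = Mul(Add(Mul(I, Pow(7, Rational(1, 2)), 13337), 6659), Rational(-1, 39350)) = Mul(Add(Mul(13337, I, Pow(7, Rational(1, 2))), 6659), Rational(-1, 39350)) = Mul(Add(6659, Mul(13337, I, Pow(7, Rational(1, 2)))), Rational(-1, 39350)) = Add(Rational(-6659, 39350), Mul(Rational(-13337, 39350), I, Pow(7, Rational(1, 2))))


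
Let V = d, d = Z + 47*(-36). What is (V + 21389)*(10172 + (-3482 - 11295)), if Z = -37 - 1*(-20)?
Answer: -90626400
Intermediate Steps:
Z = -17 (Z = -37 + 20 = -17)
d = -1709 (d = -17 + 47*(-36) = -17 - 1692 = -1709)
V = -1709
(V + 21389)*(10172 + (-3482 - 11295)) = (-1709 + 21389)*(10172 + (-3482 - 11295)) = 19680*(10172 - 14777) = 19680*(-4605) = -90626400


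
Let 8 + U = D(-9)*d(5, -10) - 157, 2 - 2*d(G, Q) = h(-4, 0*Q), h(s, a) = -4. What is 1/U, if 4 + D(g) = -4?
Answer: -1/189 ≈ -0.0052910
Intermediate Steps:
d(G, Q) = 3 (d(G, Q) = 1 - 1/2*(-4) = 1 + 2 = 3)
D(g) = -8 (D(g) = -4 - 4 = -8)
U = -189 (U = -8 + (-8*3 - 157) = -8 + (-24 - 157) = -8 - 181 = -189)
1/U = 1/(-189) = -1/189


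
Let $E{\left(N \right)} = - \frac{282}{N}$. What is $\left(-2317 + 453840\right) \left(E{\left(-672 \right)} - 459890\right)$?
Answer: $- \frac{23256880975059}{112} \approx -2.0765 \cdot 10^{11}$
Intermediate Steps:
$\left(-2317 + 453840\right) \left(E{\left(-672 \right)} - 459890\right) = \left(-2317 + 453840\right) \left(- \frac{282}{-672} - 459890\right) = 451523 \left(\left(-282\right) \left(- \frac{1}{672}\right) - 459890\right) = 451523 \left(\frac{47}{112} - 459890\right) = 451523 \left(- \frac{51507633}{112}\right) = - \frac{23256880975059}{112}$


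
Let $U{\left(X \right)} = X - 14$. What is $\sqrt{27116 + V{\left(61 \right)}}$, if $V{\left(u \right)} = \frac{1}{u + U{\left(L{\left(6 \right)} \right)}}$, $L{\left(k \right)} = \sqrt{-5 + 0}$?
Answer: $\sqrt{\frac{1274453 + 27116 i \sqrt{5}}{47 + i \sqrt{5}}} \approx 164.67 - 4.0 \cdot 10^{-6} i$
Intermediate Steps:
$L{\left(k \right)} = i \sqrt{5}$ ($L{\left(k \right)} = \sqrt{-5} = i \sqrt{5}$)
$U{\left(X \right)} = -14 + X$
$V{\left(u \right)} = \frac{1}{-14 + u + i \sqrt{5}}$ ($V{\left(u \right)} = \frac{1}{u - \left(14 - i \sqrt{5}\right)} = \frac{1}{-14 + u + i \sqrt{5}}$)
$\sqrt{27116 + V{\left(61 \right)}} = \sqrt{27116 + \frac{1}{-14 + 61 + i \sqrt{5}}} = \sqrt{27116 + \frac{1}{47 + i \sqrt{5}}}$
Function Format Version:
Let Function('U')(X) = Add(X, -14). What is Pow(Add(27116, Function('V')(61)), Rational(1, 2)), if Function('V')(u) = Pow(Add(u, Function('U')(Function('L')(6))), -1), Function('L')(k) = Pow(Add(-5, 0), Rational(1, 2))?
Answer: Pow(Mul(Pow(Add(47, Mul(I, Pow(5, Rational(1, 2)))), -1), Add(1274453, Mul(27116, I, Pow(5, Rational(1, 2))))), Rational(1, 2)) ≈ Add(164.67, Mul(-0.e-6, I))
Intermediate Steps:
Function('L')(k) = Mul(I, Pow(5, Rational(1, 2))) (Function('L')(k) = Pow(-5, Rational(1, 2)) = Mul(I, Pow(5, Rational(1, 2))))
Function('U')(X) = Add(-14, X)
Function('V')(u) = Pow(Add(-14, u, Mul(I, Pow(5, Rational(1, 2)))), -1) (Function('V')(u) = Pow(Add(u, Add(-14, Mul(I, Pow(5, Rational(1, 2))))), -1) = Pow(Add(-14, u, Mul(I, Pow(5, Rational(1, 2)))), -1))
Pow(Add(27116, Function('V')(61)), Rational(1, 2)) = Pow(Add(27116, Pow(Add(-14, 61, Mul(I, Pow(5, Rational(1, 2)))), -1)), Rational(1, 2)) = Pow(Add(27116, Pow(Add(47, Mul(I, Pow(5, Rational(1, 2)))), -1)), Rational(1, 2))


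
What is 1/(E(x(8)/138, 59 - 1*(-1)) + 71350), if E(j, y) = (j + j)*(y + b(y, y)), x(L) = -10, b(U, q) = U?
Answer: 23/1640650 ≈ 1.4019e-5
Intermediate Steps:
E(j, y) = 4*j*y (E(j, y) = (j + j)*(y + y) = (2*j)*(2*y) = 4*j*y)
1/(E(x(8)/138, 59 - 1*(-1)) + 71350) = 1/(4*(-10/138)*(59 - 1*(-1)) + 71350) = 1/(4*(-10*1/138)*(59 + 1) + 71350) = 1/(4*(-5/69)*60 + 71350) = 1/(-400/23 + 71350) = 1/(1640650/23) = 23/1640650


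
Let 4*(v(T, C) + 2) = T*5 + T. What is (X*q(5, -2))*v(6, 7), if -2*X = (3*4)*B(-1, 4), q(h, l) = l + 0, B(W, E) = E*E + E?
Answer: 1680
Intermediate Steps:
B(W, E) = E + E² (B(W, E) = E² + E = E + E²)
v(T, C) = -2 + 3*T/2 (v(T, C) = -2 + (T*5 + T)/4 = -2 + (5*T + T)/4 = -2 + (6*T)/4 = -2 + 3*T/2)
q(h, l) = l
X = -120 (X = -3*4*4*(1 + 4)/2 = -6*4*5 = -6*20 = -½*240 = -120)
(X*q(5, -2))*v(6, 7) = (-120*(-2))*(-2 + (3/2)*6) = 240*(-2 + 9) = 240*7 = 1680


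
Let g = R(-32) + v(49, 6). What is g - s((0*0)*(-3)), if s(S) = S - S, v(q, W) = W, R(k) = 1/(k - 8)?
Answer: 239/40 ≈ 5.9750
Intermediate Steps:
R(k) = 1/(-8 + k)
s(S) = 0
g = 239/40 (g = 1/(-8 - 32) + 6 = 1/(-40) + 6 = -1/40 + 6 = 239/40 ≈ 5.9750)
g - s((0*0)*(-3)) = 239/40 - 1*0 = 239/40 + 0 = 239/40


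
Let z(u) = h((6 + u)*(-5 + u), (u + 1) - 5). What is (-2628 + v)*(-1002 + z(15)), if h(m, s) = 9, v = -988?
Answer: 3590688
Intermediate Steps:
z(u) = 9
(-2628 + v)*(-1002 + z(15)) = (-2628 - 988)*(-1002 + 9) = -3616*(-993) = 3590688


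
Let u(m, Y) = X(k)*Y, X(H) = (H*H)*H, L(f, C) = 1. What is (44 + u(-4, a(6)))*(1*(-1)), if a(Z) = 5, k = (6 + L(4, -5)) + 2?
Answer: -3689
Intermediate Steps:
k = 9 (k = (6 + 1) + 2 = 7 + 2 = 9)
X(H) = H**3 (X(H) = H**2*H = H**3)
u(m, Y) = 729*Y (u(m, Y) = 9**3*Y = 729*Y)
(44 + u(-4, a(6)))*(1*(-1)) = (44 + 729*5)*(1*(-1)) = (44 + 3645)*(-1) = 3689*(-1) = -3689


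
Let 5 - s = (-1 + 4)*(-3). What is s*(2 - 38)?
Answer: -504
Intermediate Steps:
s = 14 (s = 5 - (-1 + 4)*(-3) = 5 - 3*(-3) = 5 - 1*(-9) = 5 + 9 = 14)
s*(2 - 38) = 14*(2 - 38) = 14*(-36) = -504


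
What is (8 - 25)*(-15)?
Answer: 255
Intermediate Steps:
(8 - 25)*(-15) = -17*(-15) = 255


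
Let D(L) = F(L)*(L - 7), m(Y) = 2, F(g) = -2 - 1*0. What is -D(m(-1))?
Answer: -10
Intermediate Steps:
F(g) = -2 (F(g) = -2 + 0 = -2)
D(L) = 14 - 2*L (D(L) = -2*(L - 7) = -2*(-7 + L) = 14 - 2*L)
-D(m(-1)) = -(14 - 2*2) = -(14 - 4) = -1*10 = -10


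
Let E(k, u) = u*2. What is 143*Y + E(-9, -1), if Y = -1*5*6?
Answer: -4292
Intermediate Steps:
Y = -30 (Y = -5*6 = -30)
E(k, u) = 2*u
143*Y + E(-9, -1) = 143*(-30) + 2*(-1) = -4290 - 2 = -4292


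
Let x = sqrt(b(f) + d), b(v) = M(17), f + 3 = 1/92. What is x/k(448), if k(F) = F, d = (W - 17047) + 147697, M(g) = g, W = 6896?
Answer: sqrt(137563)/448 ≈ 0.82789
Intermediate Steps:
f = -275/92 (f = -3 + 1/92 = -275/92 ≈ -2.9891)
b(v) = 17
d = 137546 (d = (6896 - 17047) + 147697 = -10151 + 147697 = 137546)
x = sqrt(137563) (x = sqrt(17 + 137546) = sqrt(137563) ≈ 370.90)
x/k(448) = sqrt(137563)/448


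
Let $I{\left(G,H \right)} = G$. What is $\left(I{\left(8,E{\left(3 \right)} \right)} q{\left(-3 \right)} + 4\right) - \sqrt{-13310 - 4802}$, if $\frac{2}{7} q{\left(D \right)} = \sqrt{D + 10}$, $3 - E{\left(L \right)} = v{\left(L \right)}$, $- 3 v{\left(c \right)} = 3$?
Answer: $4 + 28 \sqrt{7} - 8 i \sqrt{283} \approx 78.081 - 134.58 i$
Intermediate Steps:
$v{\left(c \right)} = -1$ ($v{\left(c \right)} = \left(- \frac{1}{3}\right) 3 = -1$)
$E{\left(L \right)} = 4$ ($E{\left(L \right)} = 3 - -1 = 3 + 1 = 4$)
$q{\left(D \right)} = \frac{7 \sqrt{10 + D}}{2}$ ($q{\left(D \right)} = \frac{7 \sqrt{D + 10}}{2} = \frac{7 \sqrt{10 + D}}{2}$)
$\left(I{\left(8,E{\left(3 \right)} \right)} q{\left(-3 \right)} + 4\right) - \sqrt{-13310 - 4802} = \left(8 \frac{7 \sqrt{10 - 3}}{2} + 4\right) - \sqrt{-13310 - 4802} = \left(8 \frac{7 \sqrt{7}}{2} + 4\right) - \sqrt{-18112} = \left(28 \sqrt{7} + 4\right) - 8 i \sqrt{283} = \left(4 + 28 \sqrt{7}\right) - 8 i \sqrt{283} = 4 + 28 \sqrt{7} - 8 i \sqrt{283}$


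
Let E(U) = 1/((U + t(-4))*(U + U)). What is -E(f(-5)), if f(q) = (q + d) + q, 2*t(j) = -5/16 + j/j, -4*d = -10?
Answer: -32/3435 ≈ -0.0093159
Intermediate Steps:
d = 5/2 (d = -1/4*(-10) = 5/2 ≈ 2.5000)
t(j) = 11/32 (t(j) = (-5/16 + j/j)/2 = (-5*1/16 + 1)/2 = (-5/16 + 1)/2 = (1/2)*(11/16) = 11/32)
f(q) = 5/2 + 2*q (f(q) = (q + 5/2) + q = (5/2 + q) + q = 5/2 + 2*q)
E(U) = 1/(2*U*(11/32 + U)) (E(U) = 1/((U + 11/32)*(U + U)) = 1/((11/32 + U)*(2*U)) = 1/(2*U*(11/32 + U)))
-E(f(-5)) = -16/((5/2 + 2*(-5))*(11 + 32*(5/2 + 2*(-5)))) = -16/((5/2 - 10)*(11 + 32*(5/2 - 10))) = -16/((-15/2)*(11 + 32*(-15/2))) = -16*(-2)/(15*(11 - 240)) = -16*(-2)/(15*(-229)) = -16*(-2)*(-1)/(15*229) = -1*32/3435 = -32/3435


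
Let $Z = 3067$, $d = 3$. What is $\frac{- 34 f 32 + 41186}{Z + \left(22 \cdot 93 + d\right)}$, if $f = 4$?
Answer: $\frac{18417}{2558} \approx 7.1998$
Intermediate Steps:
$\frac{- 34 f 32 + 41186}{Z + \left(22 \cdot 93 + d\right)} = \frac{\left(-34\right) 4 \cdot 32 + 41186}{3067 + \left(22 \cdot 93 + 3\right)} = \frac{\left(-136\right) 32 + 41186}{3067 + \left(2046 + 3\right)} = \frac{-4352 + 41186}{3067 + 2049} = \frac{36834}{5116} = 36834 \cdot \frac{1}{5116} = \frac{18417}{2558}$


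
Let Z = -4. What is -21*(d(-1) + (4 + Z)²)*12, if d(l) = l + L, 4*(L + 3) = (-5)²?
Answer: -567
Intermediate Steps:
L = 13/4 (L = -3 + (¼)*(-5)² = -3 + (¼)*25 = -3 + 25/4 = 13/4 ≈ 3.2500)
d(l) = 13/4 + l (d(l) = l + 13/4 = 13/4 + l)
-21*(d(-1) + (4 + Z)²)*12 = -21*((13/4 - 1) + (4 - 4)²)*12 = -21*(9/4 + 0²)*12 = -21*(9/4 + 0)*12 = -21*9/4*12 = -189/4*12 = -567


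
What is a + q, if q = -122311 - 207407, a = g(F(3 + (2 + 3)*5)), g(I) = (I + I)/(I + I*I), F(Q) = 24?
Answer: -8242948/25 ≈ -3.2972e+5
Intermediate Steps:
g(I) = 2*I/(I + I²) (g(I) = (2*I)/(I + I²) = 2*I/(I + I²))
a = 2/25 (a = 2/(1 + 24) = 2/25 ≈ 0.080000)
q = -329718
a + q = 2/25 - 329718 = -8242948/25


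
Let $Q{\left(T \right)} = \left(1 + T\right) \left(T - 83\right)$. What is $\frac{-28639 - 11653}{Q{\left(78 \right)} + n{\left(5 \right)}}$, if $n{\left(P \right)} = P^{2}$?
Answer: $\frac{20146}{185} \approx 108.9$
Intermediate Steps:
$Q{\left(T \right)} = \left(1 + T\right) \left(-83 + T\right)$
$\frac{-28639 - 11653}{Q{\left(78 \right)} + n{\left(5 \right)}} = \frac{-28639 - 11653}{\left(-83 + 78^{2} - 6396\right) + 5^{2}} = - \frac{40292}{\left(-83 + 6084 - 6396\right) + 25} = - \frac{40292}{-395 + 25} = - \frac{40292}{-370} = \left(-40292\right) \left(- \frac{1}{370}\right) = \frac{20146}{185}$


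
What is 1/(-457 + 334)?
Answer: -1/123 ≈ -0.0081301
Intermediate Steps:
1/(-457 + 334) = 1/(-123) = -1/123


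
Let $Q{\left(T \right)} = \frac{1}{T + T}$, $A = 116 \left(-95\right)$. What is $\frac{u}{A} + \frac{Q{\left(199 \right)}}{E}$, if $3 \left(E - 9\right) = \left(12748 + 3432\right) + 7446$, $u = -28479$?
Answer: $\frac{134049160143}{51870555940} \approx 2.5843$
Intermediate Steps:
$A = -11020$
$Q{\left(T \right)} = \frac{1}{2 T}$
$E = \frac{23653}{3}$ ($E = 9 + \frac{\left(12748 + 3432\right) + 7446}{3} = 9 + \frac{16180 + 7446}{3} = 9 + \frac{1}{3} \cdot 23626 = 9 + \frac{23626}{3} = \frac{23653}{3} \approx 7884.3$)
$\frac{u}{A} + \frac{Q{\left(199 \right)}}{E} = - \frac{28479}{-11020} + \frac{\frac{1}{2} \cdot \frac{1}{199}}{\frac{23653}{3}} = \left(-28479\right) \left(- \frac{1}{11020}\right) + \frac{1}{2} \cdot \frac{1}{199} \cdot \frac{3}{23653} = \frac{28479}{11020} + \frac{1}{398} \cdot \frac{3}{23653} = \frac{28479}{11020} + \frac{3}{9413894} = \frac{134049160143}{51870555940}$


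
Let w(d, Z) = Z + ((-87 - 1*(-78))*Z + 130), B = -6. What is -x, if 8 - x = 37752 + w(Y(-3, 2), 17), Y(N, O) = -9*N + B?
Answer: 37738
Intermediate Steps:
Y(N, O) = -6 - 9*N (Y(N, O) = -9*N - 6 = -6 - 9*N)
w(d, Z) = 130 - 8*Z (w(d, Z) = Z + ((-87 + 78)*Z + 130) = Z + (-9*Z + 130) = Z + (130 - 9*Z) = 130 - 8*Z)
x = -37738 (x = 8 - (37752 + (130 - 8*17)) = 8 - (37752 + (130 - 136)) = 8 - (37752 - 6) = 8 - 1*37746 = 8 - 37746 = -37738)
-x = -1*(-37738) = 37738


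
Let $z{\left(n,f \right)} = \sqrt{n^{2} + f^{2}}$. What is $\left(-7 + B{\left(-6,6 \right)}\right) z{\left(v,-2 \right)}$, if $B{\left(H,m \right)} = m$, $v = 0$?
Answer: $-2$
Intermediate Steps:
$z{\left(n,f \right)} = \sqrt{f^{2} + n^{2}}$
$\left(-7 + B{\left(-6,6 \right)}\right) z{\left(v,-2 \right)} = \left(-7 + 6\right) \sqrt{\left(-2\right)^{2} + 0^{2}} = - \sqrt{4 + 0} = - \sqrt{4} = \left(-1\right) 2 = -2$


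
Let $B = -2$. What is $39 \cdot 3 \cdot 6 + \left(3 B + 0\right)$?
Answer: $696$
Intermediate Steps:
$39 \cdot 3 \cdot 6 + \left(3 B + 0\right) = 39 \cdot 3 \cdot 6 + \left(3 \left(-2\right) + 0\right) = 39 \cdot 18 + \left(-6 + 0\right) = 702 - 6 = 696$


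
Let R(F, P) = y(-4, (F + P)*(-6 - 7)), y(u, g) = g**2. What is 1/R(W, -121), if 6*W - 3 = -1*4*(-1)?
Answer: 36/87366409 ≈ 4.1206e-7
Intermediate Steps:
W = 7/6 (W = 1/2 + (-1*4*(-1))/6 = 1/2 + (-4*(-1))/6 = 1/2 + (1/6)*4 = 1/2 + 2/3 = 7/6 ≈ 1.1667)
R(F, P) = (-13*F - 13*P)**2 (R(F, P) = ((F + P)*(-6 - 7))**2 = ((F + P)*(-13))**2 = (-13*F - 13*P)**2)
1/R(W, -121) = 1/(169*(7/6 - 121)**2) = 1/(169*(-719/6)**2) = 1/(169*(516961/36)) = 1/(87366409/36) = 36/87366409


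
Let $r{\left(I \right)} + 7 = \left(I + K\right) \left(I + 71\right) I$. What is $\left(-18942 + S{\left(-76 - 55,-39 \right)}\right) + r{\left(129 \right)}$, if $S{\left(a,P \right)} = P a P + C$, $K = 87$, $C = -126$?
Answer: $5354474$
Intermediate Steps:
$S{\left(a,P \right)} = -126 + a P^{2}$ ($S{\left(a,P \right)} = P a P - 126 = a P^{2} - 126 = -126 + a P^{2}$)
$r{\left(I \right)} = -7 + I \left(71 + I\right) \left(87 + I\right)$ ($r{\left(I \right)} = -7 + \left(I + 87\right) \left(I + 71\right) I = -7 + \left(87 + I\right) \left(71 + I\right) I = -7 + \left(71 + I\right) \left(87 + I\right) I = -7 + I \left(71 + I\right) \left(87 + I\right)$)
$\left(-18942 + S{\left(-76 - 55,-39 \right)}\right) + r{\left(129 \right)} = \left(-18942 + \left(-126 + \left(-76 - 55\right) \left(-39\right)^{2}\right)\right) + \left(-7 + 129^{3} + 158 \cdot 129^{2} + 6177 \cdot 129\right) = \left(-18942 - 199377\right) + \left(-7 + 2146689 + 158 \cdot 16641 + 796833\right) = \left(-18942 - 199377\right) + \left(-7 + 2146689 + 2629278 + 796833\right) = \left(-18942 - 199377\right) + 5572793 = -218319 + 5572793 = 5354474$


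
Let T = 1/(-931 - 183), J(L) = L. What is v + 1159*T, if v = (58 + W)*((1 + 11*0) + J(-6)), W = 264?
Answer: -1794699/1114 ≈ -1611.0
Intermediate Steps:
T = -1/1114 (T = 1/(-1114) = -1/1114 ≈ -0.00089767)
v = -1610 (v = (58 + 264)*((1 + 11*0) - 6) = 322*((1 + 0) - 6) = 322*(1 - 6) = 322*(-5) = -1610)
v + 1159*T = -1610 + 1159*(-1/1114) = -1610 - 1159/1114 = -1794699/1114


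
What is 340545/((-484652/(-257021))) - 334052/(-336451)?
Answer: 29448781399106599/163061650052 ≈ 1.8060e+5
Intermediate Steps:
340545/((-484652/(-257021))) - 334052/(-336451) = 340545/((-484652*(-1/257021))) - 334052*(-1/336451) = 340545/(484652/257021) + 334052/336451 = 340545*(257021/484652) + 334052/336451 = 87527216445/484652 + 334052/336451 = 29448781399106599/163061650052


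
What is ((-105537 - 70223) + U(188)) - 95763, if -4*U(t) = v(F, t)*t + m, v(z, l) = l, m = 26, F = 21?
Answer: -560731/2 ≈ -2.8037e+5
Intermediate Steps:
U(t) = -13/2 - t**2/4 (U(t) = -(t*t + 26)/4 = -(t**2 + 26)/4 = -(26 + t**2)/4 = -13/2 - t**2/4)
((-105537 - 70223) + U(188)) - 95763 = ((-105537 - 70223) + (-13/2 - 1/4*188**2)) - 95763 = (-175760 + (-13/2 - 1/4*35344)) - 95763 = (-175760 + (-13/2 - 8836)) - 95763 = (-175760 - 17685/2) - 95763 = -369205/2 - 95763 = -560731/2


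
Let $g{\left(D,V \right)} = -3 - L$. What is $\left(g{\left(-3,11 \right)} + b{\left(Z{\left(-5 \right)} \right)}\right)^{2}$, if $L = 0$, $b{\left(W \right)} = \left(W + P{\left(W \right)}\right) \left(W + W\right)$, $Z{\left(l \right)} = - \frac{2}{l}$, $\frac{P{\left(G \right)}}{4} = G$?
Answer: $\frac{49}{25} \approx 1.96$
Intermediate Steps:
$P{\left(G \right)} = 4 G$
$b{\left(W \right)} = 10 W^{2}$ ($b{\left(W \right)} = \left(W + 4 W\right) \left(W + W\right) = 5 W 2 W = 10 W^{2}$)
$g{\left(D,V \right)} = -3$ ($g{\left(D,V \right)} = -3 - 0 = -3 + 0 = -3$)
$\left(g{\left(-3,11 \right)} + b{\left(Z{\left(-5 \right)} \right)}\right)^{2} = \left(-3 + 10 \left(- \frac{2}{-5}\right)^{2}\right)^{2} = \left(-3 + 10 \left(\left(-2\right) \left(- \frac{1}{5}\right)\right)^{2}\right)^{2} = \left(-3 + 10 \left(\frac{2}{5}\right)^{2}\right)^{2} = \left(-3 + 10 \cdot \frac{4}{25}\right)^{2} = \left(-3 + \frac{8}{5}\right)^{2} = \left(- \frac{7}{5}\right)^{2} = \frac{49}{25}$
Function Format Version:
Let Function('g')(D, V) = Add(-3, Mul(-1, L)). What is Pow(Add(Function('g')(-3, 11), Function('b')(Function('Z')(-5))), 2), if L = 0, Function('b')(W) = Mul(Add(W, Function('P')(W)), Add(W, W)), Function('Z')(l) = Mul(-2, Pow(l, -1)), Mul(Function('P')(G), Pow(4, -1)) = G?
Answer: Rational(49, 25) ≈ 1.9600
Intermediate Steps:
Function('P')(G) = Mul(4, G)
Function('b')(W) = Mul(10, Pow(W, 2)) (Function('b')(W) = Mul(Add(W, Mul(4, W)), Add(W, W)) = Mul(Mul(5, W), Mul(2, W)) = Mul(10, Pow(W, 2)))
Function('g')(D, V) = -3 (Function('g')(D, V) = Add(-3, Mul(-1, 0)) = Add(-3, 0) = -3)
Pow(Add(Function('g')(-3, 11), Function('b')(Function('Z')(-5))), 2) = Pow(Add(-3, Mul(10, Pow(Mul(-2, Pow(-5, -1)), 2))), 2) = Pow(Add(-3, Mul(10, Pow(Mul(-2, Rational(-1, 5)), 2))), 2) = Pow(Add(-3, Mul(10, Pow(Rational(2, 5), 2))), 2) = Pow(Add(-3, Mul(10, Rational(4, 25))), 2) = Pow(Add(-3, Rational(8, 5)), 2) = Pow(Rational(-7, 5), 2) = Rational(49, 25)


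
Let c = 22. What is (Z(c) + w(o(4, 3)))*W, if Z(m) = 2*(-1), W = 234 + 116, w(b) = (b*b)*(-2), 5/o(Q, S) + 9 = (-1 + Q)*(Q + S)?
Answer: -29575/36 ≈ -821.53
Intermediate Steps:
o(Q, S) = 5/(-9 + (-1 + Q)*(Q + S))
w(b) = -2*b**2 (w(b) = b**2*(-2) = -2*b**2)
W = 350
Z(m) = -2
(Z(c) + w(o(4, 3)))*W = (-2 - 2*25/(-9 + 4**2 - 1*4 - 1*3 + 4*3)**2)*350 = (-2 - 2*25/(-9 + 16 - 4 - 3 + 12)**2)*350 = (-2 - 2*(5/12)**2)*350 = (-2 - 2*25/144)*350 = (-2 - 25/72)*350 = -169/72*350 = -29575/36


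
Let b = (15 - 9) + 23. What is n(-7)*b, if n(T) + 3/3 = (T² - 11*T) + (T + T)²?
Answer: 9309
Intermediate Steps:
n(T) = -1 - 11*T + 5*T² (n(T) = -1 + ((T² - 11*T) + (T + T)²) = -1 + ((T² - 11*T) + (2*T)²) = -1 + ((T² - 11*T) + 4*T²) = -1 + (-11*T + 5*T²) = -1 - 11*T + 5*T²)
b = 29 (b = 6 + 23 = 29)
n(-7)*b = (-1 - 11*(-7) + 5*(-7)²)*29 = (-1 + 77 + 5*49)*29 = (-1 + 77 + 245)*29 = 321*29 = 9309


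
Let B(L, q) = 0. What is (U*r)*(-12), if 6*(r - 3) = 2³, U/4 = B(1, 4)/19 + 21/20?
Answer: -1092/5 ≈ -218.40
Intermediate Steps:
U = 21/5 (U = 4*(0/19 + 21/20) = 4*(0*(1/19) + 21*(1/20)) = 4*(0 + 21/20) = 4*(21/20) = 21/5 ≈ 4.2000)
r = 13/3 (r = 3 + (⅙)*2³ = 3 + (⅙)*8 = 3 + 4/3 = 13/3 ≈ 4.3333)
(U*r)*(-12) = ((21/5)*(13/3))*(-12) = (91/5)*(-12) = -1092/5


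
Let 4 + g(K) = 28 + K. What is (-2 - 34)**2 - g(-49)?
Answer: 1321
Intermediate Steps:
g(K) = 24 + K (g(K) = -4 + (28 + K) = 24 + K)
(-2 - 34)**2 - g(-49) = (-2 - 34)**2 - (24 - 49) = (-36)**2 - 1*(-25) = 1296 + 25 = 1321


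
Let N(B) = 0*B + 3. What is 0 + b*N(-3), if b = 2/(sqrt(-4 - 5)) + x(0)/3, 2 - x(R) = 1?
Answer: 1 - 2*I ≈ 1.0 - 2.0*I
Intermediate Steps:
N(B) = 3 (N(B) = 0 + 3 = 3)
x(R) = 1 (x(R) = 2 - 1*1 = 2 - 1 = 1)
b = 1/3 - 2*I/3 (b = 2/(sqrt(-4 - 5)) + 1/3 = 2/(sqrt(-9)) + 1*(1/3) = 2/((3*I)) + 1/3 = 2*(-I/3) + 1/3 = -2*I/3 + 1/3 = 1/3 - 2*I/3 ≈ 0.33333 - 0.66667*I)
0 + b*N(-3) = 0 + (1/3 - 2*I/3)*3 = 0 + (1 - 2*I) = 1 - 2*I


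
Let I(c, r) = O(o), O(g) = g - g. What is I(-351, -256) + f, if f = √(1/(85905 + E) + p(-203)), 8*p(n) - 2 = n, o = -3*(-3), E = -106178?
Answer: I*√165220125026/81092 ≈ 5.0125*I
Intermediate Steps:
o = 9
p(n) = ¼ + n/8
O(g) = 0
I(c, r) = 0
f = I*√165220125026/81092 (f = √(1/(85905 - 106178) + (¼ + (⅛)*(-203))) = √(1/(-20273) + (¼ - 203/8)) = √(-1/20273 - 201/8) = √(-4074881/162184) = I*√165220125026/81092 ≈ 5.0125*I)
I(-351, -256) + f = 0 + I*√165220125026/81092 = I*√165220125026/81092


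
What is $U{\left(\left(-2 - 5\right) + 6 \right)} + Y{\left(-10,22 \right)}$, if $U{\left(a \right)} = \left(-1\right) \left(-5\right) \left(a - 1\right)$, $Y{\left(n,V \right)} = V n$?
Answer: $-230$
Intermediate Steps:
$U{\left(a \right)} = -5 + 5 a$ ($U{\left(a \right)} = 5 \left(-1 + a\right) = -5 + 5 a$)
$U{\left(\left(-2 - 5\right) + 6 \right)} + Y{\left(-10,22 \right)} = \left(-5 + 5 \left(\left(-2 - 5\right) + 6\right)\right) + 22 \left(-10\right) = \left(-5 + 5 \left(-7 + 6\right)\right) - 220 = \left(-5 + 5 \left(-1\right)\right) - 220 = \left(-5 - 5\right) - 220 = -10 - 220 = -230$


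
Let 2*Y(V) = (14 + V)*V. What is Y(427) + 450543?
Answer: 1089393/2 ≈ 5.4470e+5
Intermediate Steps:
Y(V) = V*(14 + V)/2 (Y(V) = ((14 + V)*V)/2 = (V*(14 + V))/2 = V*(14 + V)/2)
Y(427) + 450543 = (½)*427*(14 + 427) + 450543 = (½)*427*441 + 450543 = 188307/2 + 450543 = 1089393/2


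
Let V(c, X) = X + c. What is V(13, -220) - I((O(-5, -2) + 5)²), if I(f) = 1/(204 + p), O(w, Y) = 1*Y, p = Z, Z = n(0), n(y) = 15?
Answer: -45334/219 ≈ -207.00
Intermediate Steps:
Z = 15
p = 15
O(w, Y) = Y
I(f) = 1/219 (I(f) = 1/(204 + 15) = 1/219)
V(13, -220) - I((O(-5, -2) + 5)²) = (-220 + 13) - 1*1/219 = -207 - 1/219 = -45334/219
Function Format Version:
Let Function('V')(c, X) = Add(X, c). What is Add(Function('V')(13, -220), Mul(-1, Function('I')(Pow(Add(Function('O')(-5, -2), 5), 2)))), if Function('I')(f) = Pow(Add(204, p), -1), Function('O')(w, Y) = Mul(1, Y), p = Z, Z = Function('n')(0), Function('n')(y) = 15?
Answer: Rational(-45334, 219) ≈ -207.00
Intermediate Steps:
Z = 15
p = 15
Function('O')(w, Y) = Y
Function('I')(f) = Rational(1, 219) (Function('I')(f) = Pow(Add(204, 15), -1) = Pow(219, -1) = Rational(1, 219))
Add(Function('V')(13, -220), Mul(-1, Function('I')(Pow(Add(Function('O')(-5, -2), 5), 2)))) = Add(Add(-220, 13), Mul(-1, Rational(1, 219))) = Add(-207, Rational(-1, 219)) = Rational(-45334, 219)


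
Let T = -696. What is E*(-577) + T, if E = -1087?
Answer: 626503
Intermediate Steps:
E*(-577) + T = -1087*(-577) - 696 = 627199 - 696 = 626503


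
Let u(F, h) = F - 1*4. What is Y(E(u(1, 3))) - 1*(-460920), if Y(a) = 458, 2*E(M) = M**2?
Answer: 461378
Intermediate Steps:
u(F, h) = -4 + F (u(F, h) = F - 4 = -4 + F)
E(M) = M**2/2
Y(E(u(1, 3))) - 1*(-460920) = 458 - 1*(-460920) = 458 + 460920 = 461378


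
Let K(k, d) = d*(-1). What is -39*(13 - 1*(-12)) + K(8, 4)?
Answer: -979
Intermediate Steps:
K(k, d) = -d
-39*(13 - 1*(-12)) + K(8, 4) = -39*(13 - 1*(-12)) - 1*4 = -39*(13 + 12) - 4 = -39*25 - 4 = -975 - 4 = -979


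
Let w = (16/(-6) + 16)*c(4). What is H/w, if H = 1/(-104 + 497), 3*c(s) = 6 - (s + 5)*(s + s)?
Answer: -1/115280 ≈ -8.6745e-6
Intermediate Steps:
c(s) = 2 - 2*s*(5 + s)/3 (c(s) = (6 - (s + 5)*(s + s))/3 = (6 - (5 + s)*2*s)/3 = (6 - 2*s*(5 + s))/3 = 2 - 2*s*(5 + s)/3)
H = 1/393 ≈ 0.0025445
w = -880/3 (w = (16/(-6) + 16)*(2 - 10/3*4 - ⅔*4²) = (16*(-⅙) + 16)*(2 - 40/3 - ⅔*16) = (-8/3 + 16)*(2 - 40/3 - 32/3) = (40/3)*(-22) = -880/3 ≈ -293.33)
H/w = 1/(393*(-880/3)) = (1/393)*(-3/880) = -1/115280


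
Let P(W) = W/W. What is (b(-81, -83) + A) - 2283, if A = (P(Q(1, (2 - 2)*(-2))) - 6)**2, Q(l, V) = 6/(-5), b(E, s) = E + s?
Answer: -2422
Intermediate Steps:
Q(l, V) = -6/5 (Q(l, V) = 6*(-1/5) = -6/5)
P(W) = 1
A = 25 (A = (1 - 6)**2 = (-5)**2 = 25)
(b(-81, -83) + A) - 2283 = ((-81 - 83) + 25) - 2283 = (-164 + 25) - 2283 = -139 - 2283 = -2422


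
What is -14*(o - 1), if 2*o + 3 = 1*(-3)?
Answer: 56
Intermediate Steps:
o = -3 (o = -3/2 + (1*(-3))/2 = -3/2 + (½)*(-3) = -3/2 - 3/2 = -3)
-14*(o - 1) = -14*(-3 - 1) = -14*(-4) = 56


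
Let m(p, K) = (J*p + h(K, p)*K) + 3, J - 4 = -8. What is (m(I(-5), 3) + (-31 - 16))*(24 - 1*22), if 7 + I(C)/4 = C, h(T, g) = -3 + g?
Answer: -10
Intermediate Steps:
J = -4 (J = 4 - 8 = -4)
I(C) = -28 + 4*C
m(p, K) = 3 - 4*p + K*(-3 + p) (m(p, K) = (-4*p + (-3 + p)*K) + 3 = (-4*p + K*(-3 + p)) + 3 = 3 - 4*p + K*(-3 + p))
(m(I(-5), 3) + (-31 - 16))*(24 - 1*22) = ((3 - 4*(-28 + 4*(-5)) + 3*(-3 + (-28 + 4*(-5)))) + (-31 - 16))*(24 - 1*22) = ((3 - 4*(-28 - 20) + 3*(-3 + (-28 - 20))) - 47)*(24 - 22) = ((3 - 4*(-48) + 3*(-3 - 48)) - 47)*2 = ((3 + 192 + 3*(-51)) - 47)*2 = ((3 + 192 - 153) - 47)*2 = (42 - 47)*2 = -5*2 = -10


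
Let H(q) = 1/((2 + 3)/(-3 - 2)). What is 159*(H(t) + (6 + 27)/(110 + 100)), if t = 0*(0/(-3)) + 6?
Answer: -9381/70 ≈ -134.01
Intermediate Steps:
t = 6 (t = 0*(0*(-⅓)) + 6 = 0*0 + 6 = 0 + 6 = 6)
H(q) = -1 (H(q) = 1/(5/(-5)) = 1/(5*(-⅕)) = 1/(-1) = -1)
159*(H(t) + (6 + 27)/(110 + 100)) = 159*(-1 + (6 + 27)/(110 + 100)) = 159*(-1 + 33/210) = 159*(-1 + 33*(1/210)) = 159*(-1 + 11/70) = 159*(-59/70) = -9381/70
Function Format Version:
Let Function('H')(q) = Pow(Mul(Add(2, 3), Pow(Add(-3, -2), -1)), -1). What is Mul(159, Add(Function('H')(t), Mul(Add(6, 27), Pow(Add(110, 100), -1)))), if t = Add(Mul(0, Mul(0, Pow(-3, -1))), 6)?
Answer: Rational(-9381, 70) ≈ -134.01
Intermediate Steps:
t = 6 (t = Add(Mul(0, Mul(0, Rational(-1, 3))), 6) = Add(Mul(0, 0), 6) = Add(0, 6) = 6)
Function('H')(q) = -1 (Function('H')(q) = Pow(Mul(5, Pow(-5, -1)), -1) = Pow(Mul(5, Rational(-1, 5)), -1) = Pow(-1, -1) = -1)
Mul(159, Add(Function('H')(t), Mul(Add(6, 27), Pow(Add(110, 100), -1)))) = Mul(159, Add(-1, Mul(Add(6, 27), Pow(Add(110, 100), -1)))) = Mul(159, Add(-1, Mul(33, Pow(210, -1)))) = Mul(159, Add(-1, Mul(33, Rational(1, 210)))) = Mul(159, Add(-1, Rational(11, 70))) = Mul(159, Rational(-59, 70)) = Rational(-9381, 70)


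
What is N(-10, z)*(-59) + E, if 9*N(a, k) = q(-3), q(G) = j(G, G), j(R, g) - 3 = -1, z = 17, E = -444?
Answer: -4114/9 ≈ -457.11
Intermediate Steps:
j(R, g) = 2 (j(R, g) = 3 - 1 = 2)
q(G) = 2
N(a, k) = 2/9 (N(a, k) = (⅑)*2 = 2/9)
N(-10, z)*(-59) + E = (2/9)*(-59) - 444 = -118/9 - 444 = -4114/9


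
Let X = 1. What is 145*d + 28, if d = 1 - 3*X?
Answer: -262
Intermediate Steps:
d = -2 (d = 1 - 3*1 = 1 - 3 = -2)
145*d + 28 = 145*(-2) + 28 = -290 + 28 = -262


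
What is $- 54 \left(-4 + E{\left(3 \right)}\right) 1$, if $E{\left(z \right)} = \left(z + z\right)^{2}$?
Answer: $-1728$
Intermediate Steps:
$E{\left(z \right)} = 4 z^{2}$ ($E{\left(z \right)} = \left(2 z\right)^{2} = 4 z^{2}$)
$- 54 \left(-4 + E{\left(3 \right)}\right) 1 = - 54 \left(-4 + 4 \cdot 3^{2}\right) 1 = - 54 \left(-4 + 4 \cdot 9\right) 1 = - 54 \left(-4 + 36\right) 1 = - 54 \cdot 32 \cdot 1 = \left(-54\right) 32 = -1728$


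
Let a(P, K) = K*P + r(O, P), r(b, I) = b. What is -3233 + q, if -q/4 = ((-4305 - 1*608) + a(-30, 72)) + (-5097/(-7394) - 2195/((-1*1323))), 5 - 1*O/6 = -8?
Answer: 120994872535/4891131 ≈ 24738.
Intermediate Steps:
O = 78 (O = 30 - 6*(-8) = 30 + 48 = 78)
a(P, K) = 78 + K*P (a(P, K) = K*P + 78 = 78 + K*P)
q = 136807899058/4891131 (q = -4*(((-4305 - 1*608) + (78 + 72*(-30))) + (-5097/(-7394) - 2195/((-1*1323)))) = -4*(((-4305 - 608) + (78 - 2160)) + (-5097*(-1/7394) - 2195/(-1323))) = -4*((-4913 - 2082) + (5097/7394 - 2195*(-1/1323))) = -4*(-6995 + (5097/7394 + 2195/1323)) = -4*(-6995 + 22973161/9782262) = -4*(-68403949529/9782262) = 136807899058/4891131 ≈ 27971.)
-3233 + q = -3233 + 136807899058/4891131 = 120994872535/4891131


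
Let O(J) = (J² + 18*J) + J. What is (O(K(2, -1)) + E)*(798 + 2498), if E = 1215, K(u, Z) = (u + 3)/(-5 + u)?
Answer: 35184800/9 ≈ 3.9094e+6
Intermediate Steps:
K(u, Z) = (3 + u)/(-5 + u)
O(J) = J² + 19*J
(O(K(2, -1)) + E)*(798 + 2498) = (((3 + 2)/(-5 + 2))*(19 + (3 + 2)/(-5 + 2)) + 1215)*(798 + 2498) = ((5/(-3))*(19 + 5/(-3)) + 1215)*3296 = ((-⅓*5)*(19 - ⅓*5) + 1215)*3296 = (-5*(19 - 5/3)/3 + 1215)*3296 = (-5/3*52/3 + 1215)*3296 = (-260/9 + 1215)*3296 = (10675/9)*3296 = 35184800/9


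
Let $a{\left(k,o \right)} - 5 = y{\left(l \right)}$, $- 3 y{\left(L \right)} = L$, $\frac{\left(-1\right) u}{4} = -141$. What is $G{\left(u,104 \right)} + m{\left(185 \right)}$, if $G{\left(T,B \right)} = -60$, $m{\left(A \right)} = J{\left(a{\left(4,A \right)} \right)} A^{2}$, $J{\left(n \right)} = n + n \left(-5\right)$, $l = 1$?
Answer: $- \frac{1916780}{3} \approx -6.3893 \cdot 10^{5}$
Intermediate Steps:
$u = 564$ ($u = \left(-4\right) \left(-141\right) = 564$)
$y{\left(L \right)} = - \frac{L}{3}$
$a{\left(k,o \right)} = \frac{14}{3}$ ($a{\left(k,o \right)} = 5 - \frac{1}{3} = \frac{14}{3}$)
$J{\left(n \right)} = - 4 n$ ($J{\left(n \right)} = n - 5 n = - 4 n$)
$m{\left(A \right)} = - \frac{56 A^{2}}{3}$ ($m{\left(A \right)} = \left(-4\right) \frac{14}{3} A^{2} = - \frac{56 A^{2}}{3}$)
$G{\left(u,104 \right)} + m{\left(185 \right)} = -60 - \frac{56 \cdot 185^{2}}{3} = -60 - \frac{1916600}{3} = - \frac{1916780}{3}$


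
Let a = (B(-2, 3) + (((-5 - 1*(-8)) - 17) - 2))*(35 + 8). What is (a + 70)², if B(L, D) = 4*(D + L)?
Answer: 198916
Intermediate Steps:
B(L, D) = 4*D + 4*L
a = -516 (a = ((4*3 + 4*(-2)) + (((-5 - 1*(-8)) - 17) - 2))*(35 + 8) = ((12 - 8) + (((-5 + 8) - 17) - 2))*43 = (4 + ((3 - 17) - 2))*43 = (4 + (-14 - 2))*43 = (4 - 16)*43 = -12*43 = -516)
(a + 70)² = (-516 + 70)² = (-446)² = 198916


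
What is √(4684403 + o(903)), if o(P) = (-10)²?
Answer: √4684503 ≈ 2164.4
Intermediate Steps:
o(P) = 100
√(4684403 + o(903)) = √(4684403 + 100) = √4684503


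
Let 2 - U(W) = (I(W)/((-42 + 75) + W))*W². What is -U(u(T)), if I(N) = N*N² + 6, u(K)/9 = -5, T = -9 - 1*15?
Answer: 61505317/4 ≈ 1.5376e+7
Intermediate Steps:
T = -24 (T = -9 - 15 = -24)
u(K) = -45 (u(K) = 9*(-5) = -45)
I(N) = 6 + N³ (I(N) = N³ + 6 = 6 + N³)
U(W) = 2 - W²*(6 + W³)/(33 + W) (U(W) = 2 - (6 + W³)/((-42 + 75) + W)*W² = 2 - (6 + W³)/(33 + W)*W² = 2 - W²*(6 + W³)/(33 + W))
-U(u(T)) = -(66 - 1*(-45)⁵ - 6*(-45)² + 2*(-45))/(33 - 45) = -(66 - 1*(-184528125) - 6*2025 - 90)/(-12) = -(-1)*(66 + 184528125 - 12150 - 90)/12 = -(-1)*184515951/12 = -1*(-61505317/4) = 61505317/4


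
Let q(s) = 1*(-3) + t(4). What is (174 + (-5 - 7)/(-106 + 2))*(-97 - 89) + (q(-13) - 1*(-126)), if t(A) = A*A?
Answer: -419204/13 ≈ -32246.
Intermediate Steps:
t(A) = A²
q(s) = 13 (q(s) = 1*(-3) + 4² = -3 + 16 = 13)
(174 + (-5 - 7)/(-106 + 2))*(-97 - 89) + (q(-13) - 1*(-126)) = (174 + (-5 - 7)/(-106 + 2))*(-97 - 89) + (13 - 1*(-126)) = (174 - 12/(-104))*(-186) + (13 + 126) = (174 - 12*(-1/104))*(-186) + 139 = (174 + 3/26)*(-186) + 139 = (4527/26)*(-186) + 139 = -421011/13 + 139 = -419204/13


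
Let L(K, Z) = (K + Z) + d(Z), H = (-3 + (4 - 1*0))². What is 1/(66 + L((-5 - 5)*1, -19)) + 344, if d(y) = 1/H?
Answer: 13073/38 ≈ 344.03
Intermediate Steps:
H = 1 (H = (-3 + (4 + 0))² = (-3 + 4)² = 1² = 1)
d(y) = 1 (d(y) = 1/1 = 1)
L(K, Z) = 1 + K + Z (L(K, Z) = (K + Z) + 1 = 1 + K + Z)
1/(66 + L((-5 - 5)*1, -19)) + 344 = 1/(66 + (1 + (-5 - 5)*1 - 19)) + 344 = 1/(66 + (1 - 10*1 - 19)) + 344 = 1/(66 + (1 - 10 - 19)) + 344 = 1/(66 - 28) + 344 = 1/38 + 344 = 13073/38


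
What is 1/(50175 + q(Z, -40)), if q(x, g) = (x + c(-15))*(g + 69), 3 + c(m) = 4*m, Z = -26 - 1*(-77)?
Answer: 1/49827 ≈ 2.0069e-5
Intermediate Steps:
Z = 51 (Z = -26 + 77 = 51)
c(m) = -3 + 4*m
q(x, g) = (-63 + x)*(69 + g) (q(x, g) = (x + (-3 + 4*(-15)))*(g + 69) = (x + (-3 - 60))*(69 + g) = (x - 63)*(69 + g) = (-63 + x)*(69 + g))
1/(50175 + q(Z, -40)) = 1/(50175 + (-4347 - 63*(-40) + 69*51 - 40*51)) = 1/(50175 + (-4347 + 2520 + 3519 - 2040)) = 1/(50175 - 348) = 1/49827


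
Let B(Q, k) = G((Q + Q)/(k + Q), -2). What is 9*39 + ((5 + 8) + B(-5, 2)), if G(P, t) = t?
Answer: 362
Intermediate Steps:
B(Q, k) = -2
9*39 + ((5 + 8) + B(-5, 2)) = 9*39 + ((5 + 8) - 2) = 351 + (13 - 2) = 351 + 11 = 362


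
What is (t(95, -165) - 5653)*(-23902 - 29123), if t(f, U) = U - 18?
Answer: 309453900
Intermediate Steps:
t(f, U) = -18 + U
(t(95, -165) - 5653)*(-23902 - 29123) = ((-18 - 165) - 5653)*(-23902 - 29123) = (-183 - 5653)*(-53025) = -5836*(-53025) = 309453900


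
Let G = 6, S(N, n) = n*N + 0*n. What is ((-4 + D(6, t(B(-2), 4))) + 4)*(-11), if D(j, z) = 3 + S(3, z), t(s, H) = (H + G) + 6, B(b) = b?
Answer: -561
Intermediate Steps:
S(N, n) = N*n (S(N, n) = N*n + 0 = N*n)
t(s, H) = 12 + H (t(s, H) = (H + 6) + 6 = (6 + H) + 6 = 12 + H)
D(j, z) = 3 + 3*z
((-4 + D(6, t(B(-2), 4))) + 4)*(-11) = ((-4 + (3 + 3*(12 + 4))) + 4)*(-11) = ((-4 + (3 + 3*16)) + 4)*(-11) = ((-4 + (3 + 48)) + 4)*(-11) = ((-4 + 51) + 4)*(-11) = (47 + 4)*(-11) = 51*(-11) = -561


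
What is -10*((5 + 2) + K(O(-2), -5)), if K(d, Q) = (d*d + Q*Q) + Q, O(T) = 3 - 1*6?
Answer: -360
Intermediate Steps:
O(T) = -3 (O(T) = 3 - 6 = -3)
K(d, Q) = Q + Q**2 + d**2 (K(d, Q) = (d**2 + Q**2) + Q = (Q**2 + d**2) + Q = Q + Q**2 + d**2)
-10*((5 + 2) + K(O(-2), -5)) = -10*((5 + 2) + (-5 + (-5)**2 + (-3)**2)) = -10*(7 + (-5 + 25 + 9)) = -10*(7 + 29) = -10*36 = -360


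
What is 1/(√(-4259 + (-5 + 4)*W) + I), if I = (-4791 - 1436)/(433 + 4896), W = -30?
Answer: -33183683/120134936718 - 28398241*I*√4229/120134936718 ≈ -0.00027622 - 0.015372*I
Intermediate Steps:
I = -6227/5329 ≈ -1.1685
1/(√(-4259 + (-5 + 4)*W) + I) = 1/(√(-4259 + (-5 + 4)*(-30)) - 6227/5329) = 1/(√(-4259 - 1*(-30)) - 6227/5329) = 1/(√(-4259 + 30) - 6227/5329) = 1/(√(-4229) - 6227/5329) = 1/(I*√4229 - 6227/5329) = 1/(-6227/5329 + I*√4229)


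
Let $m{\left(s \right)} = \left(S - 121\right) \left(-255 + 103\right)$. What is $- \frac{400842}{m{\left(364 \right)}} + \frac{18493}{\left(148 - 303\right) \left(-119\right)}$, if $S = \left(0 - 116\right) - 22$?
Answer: $- \frac{476107019}{51867340} \approx -9.1793$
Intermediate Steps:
$S = -138$ ($S = -116 - 22 = -138$)
$m{\left(s \right)} = 39368$ ($m{\left(s \right)} = \left(-138 - 121\right) \left(-255 + 103\right) = \left(-259\right) \left(-152\right) = 39368$)
$- \frac{400842}{m{\left(364 \right)}} + \frac{18493}{\left(148 - 303\right) \left(-119\right)} = - \frac{400842}{39368} + \frac{18493}{\left(148 - 303\right) \left(-119\right)} = \left(-400842\right) \frac{1}{39368} + \frac{18493}{\left(-155\right) \left(-119\right)} = - \frac{200421}{19684} + \frac{18493}{18445} = - \frac{476107019}{51867340}$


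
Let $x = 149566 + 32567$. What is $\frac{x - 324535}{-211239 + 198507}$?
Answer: $\frac{71201}{6366} \approx 11.185$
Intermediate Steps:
$x = 182133$
$\frac{x - 324535}{-211239 + 198507} = \frac{182133 - 324535}{-211239 + 198507} = - \frac{142402}{-12732} = \left(-142402\right) \left(- \frac{1}{12732}\right) = \frac{71201}{6366}$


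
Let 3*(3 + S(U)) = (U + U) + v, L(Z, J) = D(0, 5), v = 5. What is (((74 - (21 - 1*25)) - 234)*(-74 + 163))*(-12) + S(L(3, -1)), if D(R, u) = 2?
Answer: 166608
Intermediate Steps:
L(Z, J) = 2
S(U) = -4/3 + 2*U/3 (S(U) = -3 + ((U + U) + 5)/3 = -3 + (2*U + 5)/3 = -3 + (5 + 2*U)/3 = -3 + (5/3 + 2*U/3) = -4/3 + 2*U/3)
(((74 - (21 - 1*25)) - 234)*(-74 + 163))*(-12) + S(L(3, -1)) = (((74 - (21 - 1*25)) - 234)*(-74 + 163))*(-12) + (-4/3 + (⅔)*2) = (((74 - (21 - 25)) - 234)*89)*(-12) + (-4/3 + 4/3) = (((74 - 1*(-4)) - 234)*89)*(-12) + 0 = (((74 + 4) - 234)*89)*(-12) + 0 = ((78 - 234)*89)*(-12) + 0 = -156*89*(-12) + 0 = -13884*(-12) + 0 = 166608 + 0 = 166608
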